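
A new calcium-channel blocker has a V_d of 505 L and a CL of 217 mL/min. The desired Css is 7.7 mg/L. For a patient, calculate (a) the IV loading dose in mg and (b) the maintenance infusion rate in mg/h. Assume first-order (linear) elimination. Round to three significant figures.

LD = Vd · C_target = 505.0 × 7.7 = 3889 mg
CL = 217 mL/min × 60/1000 = 13.02 L/h
Infusion rate = 13.02 L/h × 7.7 mg/L = 100.3 mg/h

(a) 3890 mg; (b) 100 mg/h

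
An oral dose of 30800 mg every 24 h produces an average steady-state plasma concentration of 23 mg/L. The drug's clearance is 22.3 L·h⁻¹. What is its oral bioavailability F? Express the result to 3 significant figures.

0.400

F·D/τ = CL·Css at steady state → F = CL·Css·τ / D.
F = 22.3 × 23 × 24 / 30800 = 0.400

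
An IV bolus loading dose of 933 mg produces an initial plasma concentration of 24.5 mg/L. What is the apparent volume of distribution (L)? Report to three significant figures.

Immediately after an IV bolus, C₀ = Dose / Vd, so Vd = Dose / C₀.
Vd = 933 / 24.5 = 38.08 L

38.1 L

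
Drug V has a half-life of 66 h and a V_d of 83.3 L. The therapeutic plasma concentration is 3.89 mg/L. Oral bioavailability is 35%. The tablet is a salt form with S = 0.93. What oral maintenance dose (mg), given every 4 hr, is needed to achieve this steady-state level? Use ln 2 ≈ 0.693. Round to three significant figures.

41.8 mg

CL = 0.693 × Vd / t½ = 0.693 × 83.30 / 66 = 0.8747 L/h
D = CL × Css × τ / F / S = 0.8747 × 3.89 × 4 / 0.35 / 0.93 = 41.81 mg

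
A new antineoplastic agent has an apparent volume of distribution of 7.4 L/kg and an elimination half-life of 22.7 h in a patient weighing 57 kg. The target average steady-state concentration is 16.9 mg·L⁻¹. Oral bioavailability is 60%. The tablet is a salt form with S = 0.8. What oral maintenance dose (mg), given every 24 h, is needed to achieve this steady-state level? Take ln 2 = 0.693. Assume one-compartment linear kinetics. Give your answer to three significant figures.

Vd(total) = 57 kg × 7.4 L/kg = 421.8 L
CL = 0.693 × Vd / t½ = 0.693 × 421.8 / 22.7 = 12.88 L/h
D = CL × Css × τ / F / S = 12.88 × 16.9 × 24 / 0.6 / 0.8 = 10880 mg

10900 mg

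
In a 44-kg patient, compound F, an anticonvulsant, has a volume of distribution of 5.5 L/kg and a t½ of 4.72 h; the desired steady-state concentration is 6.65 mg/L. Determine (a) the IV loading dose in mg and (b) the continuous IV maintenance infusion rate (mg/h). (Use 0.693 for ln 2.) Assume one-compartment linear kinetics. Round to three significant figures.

Total Vd = 5.5 × 44 = 242.0 L
LD = Vd × C = 242.0 × 6.65 = 1609 mg
CL = 0.693 × Vd / t½ = 0.693 × 242.0 / 4.72 = 35.53 L/h
Infusion rate = CL × Css = 35.53 × 6.65 = 236.3 mg/h

(a) 1610 mg; (b) 236 mg/h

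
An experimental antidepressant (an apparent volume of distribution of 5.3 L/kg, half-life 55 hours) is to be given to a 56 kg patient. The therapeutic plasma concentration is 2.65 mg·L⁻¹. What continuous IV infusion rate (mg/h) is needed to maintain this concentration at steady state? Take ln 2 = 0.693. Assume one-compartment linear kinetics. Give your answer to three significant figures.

9.91 mg/h

Vd(total) = 56 kg × 5.3 L/kg = 296.8 L
CL = 0.693 × Vd / t½ = 0.693 × 296.8 / 55 = 3.740 L/h
Infusion rate = CL × Css = 3.740 × 2.65 = 9.911 mg/h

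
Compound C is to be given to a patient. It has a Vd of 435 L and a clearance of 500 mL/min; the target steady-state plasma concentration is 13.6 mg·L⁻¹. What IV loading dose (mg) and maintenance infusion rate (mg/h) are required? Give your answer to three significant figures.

Loading: fill Vd to C_target → 435.0 L × 13.6 mg/L = 5916 mg
CL = 500 mL/min = 500 × 0.06 = 30.00 L/h
Maintenance: replace elimination → rate = CL × Css = 30.00 × 13.6 = 408.0 mg/h

(a) 5920 mg; (b) 408 mg/h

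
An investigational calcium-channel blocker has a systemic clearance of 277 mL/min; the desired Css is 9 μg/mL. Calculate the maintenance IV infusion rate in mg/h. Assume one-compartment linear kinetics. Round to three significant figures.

150 mg/h

CL = 277 mL/min × 60/1000 = 16.62 L/h
At steady state, infusion rate equals elimination rate: rate in = CL × Css.
Infusion rate = CL · Css = 16.62 L/h × 9 mg/L = 149.6 mg/h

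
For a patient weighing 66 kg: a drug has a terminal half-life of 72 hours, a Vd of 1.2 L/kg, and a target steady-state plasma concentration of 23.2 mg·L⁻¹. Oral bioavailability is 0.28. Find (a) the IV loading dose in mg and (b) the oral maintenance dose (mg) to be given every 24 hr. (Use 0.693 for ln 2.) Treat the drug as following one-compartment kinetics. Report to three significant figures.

Total Vd = 1.2 × 66 = 79.20 L
LD = Vd × C = 79.20 × 23.2 = 1837 mg
CL = 0.693 × Vd / t½ = 0.693 × 79.20 / 72 = 0.7623 L/h
D = CL × Css × τ / F = 0.7623 × 23.2 × 24 / 0.28 = 1516 mg

(a) 1840 mg; (b) 1520 mg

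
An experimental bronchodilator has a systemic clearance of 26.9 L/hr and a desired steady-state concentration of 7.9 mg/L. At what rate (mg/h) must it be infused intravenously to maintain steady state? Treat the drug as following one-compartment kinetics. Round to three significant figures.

At steady state, infusion rate equals elimination rate: rate in = CL × Css.
Rate = CL × Css = 26.90 × 7.9 = 212.5 mg/h

213 mg/h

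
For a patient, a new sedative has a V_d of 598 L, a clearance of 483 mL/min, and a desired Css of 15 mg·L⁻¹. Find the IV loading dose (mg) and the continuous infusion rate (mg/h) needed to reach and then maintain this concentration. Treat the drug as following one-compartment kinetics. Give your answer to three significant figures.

Loading dose = Vd × C = 598.0 × 15 = 8970 mg
CL = 483 mL/min × 60/1000 = 28.98 L/h
Maintenance infusion rate = CL × Css = 28.98 × 15 = 434.7 mg/h

(a) 8970 mg; (b) 435 mg/h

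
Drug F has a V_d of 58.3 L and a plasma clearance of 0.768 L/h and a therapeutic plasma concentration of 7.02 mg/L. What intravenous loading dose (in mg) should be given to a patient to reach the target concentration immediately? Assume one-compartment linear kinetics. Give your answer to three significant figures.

409 mg

The loading dose fills Vd to the target concentration; clearance is irrelevant here.
LD = Vd × C = 58.30 × 7.020 = 409.3 mg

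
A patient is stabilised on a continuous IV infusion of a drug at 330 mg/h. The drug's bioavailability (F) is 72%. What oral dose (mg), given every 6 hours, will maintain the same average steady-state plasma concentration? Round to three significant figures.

2750 mg

To maintain the same Css, the systemic dosing rate must be unchanged: F·D/τ = infusion rate.
D = rate × τ / F = 330 × 6 / 0.72 = 2750 mg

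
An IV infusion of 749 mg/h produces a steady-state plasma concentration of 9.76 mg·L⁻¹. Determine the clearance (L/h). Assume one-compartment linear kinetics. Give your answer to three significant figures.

At steady state, infusion rate = CL × Css, so CL = rate / Css.
CL = 749 / 9.76 = 76.74 L/h

76.7 L/h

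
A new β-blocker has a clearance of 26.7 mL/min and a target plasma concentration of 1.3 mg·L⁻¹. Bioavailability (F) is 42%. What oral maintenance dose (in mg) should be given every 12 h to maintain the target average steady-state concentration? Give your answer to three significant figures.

59.5 mg

Convert clearance: 26.7 mL/min × 60 min/h ÷ 1000 mL/L = 1.602 L/h
At steady state, dose per interval replaces the amount cleared in that interval: F·D/τ = CL·Css.
D = CL × Css × τ / F = 1.602 × 1.3 × 12 / 0.42 = 59.50 mg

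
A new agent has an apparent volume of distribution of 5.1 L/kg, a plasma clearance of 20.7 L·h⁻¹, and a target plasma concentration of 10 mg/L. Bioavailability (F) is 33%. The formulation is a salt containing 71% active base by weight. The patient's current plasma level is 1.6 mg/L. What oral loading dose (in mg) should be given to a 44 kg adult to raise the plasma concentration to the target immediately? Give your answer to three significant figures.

8050 mg

Vd(total) = 44 kg × 5.1 L/kg = 224.4 L
Loading dose depends on Vd (not clearance): it fills the distribution volume.
Concentration deficit ΔC = 10 − 1.6 = 8.400 mg/L
LD = Vd × ΔC / F / S = 224.4 × 8.400 / 0.33 / 0.71 = 8045 mg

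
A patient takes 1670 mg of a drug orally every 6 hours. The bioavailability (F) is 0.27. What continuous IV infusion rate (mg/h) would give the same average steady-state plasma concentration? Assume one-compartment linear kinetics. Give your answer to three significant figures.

75.2 mg/h

Equivalent systemic input: infusion rate = F·D/τ.
Rate = 0.27 × 1670 / 6 = 75.15 mg/h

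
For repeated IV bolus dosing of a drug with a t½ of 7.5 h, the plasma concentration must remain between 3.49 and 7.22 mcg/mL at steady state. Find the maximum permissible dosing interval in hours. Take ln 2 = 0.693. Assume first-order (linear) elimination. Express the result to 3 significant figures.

7.87 h

k = 0.693 / t½ = 0.693 / 7.5 = 0.09240 h⁻¹
Between IV bolus doses, concentration decays as C = C₀·e^(−kτ), so C_peak/C_trough = e^(kτ).
τ_max = ln(C_peak/C_trough) / k = ln(7.22/3.49) / 0.09240 = 0.7270 / 0.09240 = 7.868 h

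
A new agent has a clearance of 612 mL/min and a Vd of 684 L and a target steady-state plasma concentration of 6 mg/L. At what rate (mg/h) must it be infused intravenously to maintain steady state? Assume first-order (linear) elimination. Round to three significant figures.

CL = 612 mL/min × 60/1000 = 36.72 L/h
R₀ = 36.72 × 6 = 220.3 mg/h

220 mg/h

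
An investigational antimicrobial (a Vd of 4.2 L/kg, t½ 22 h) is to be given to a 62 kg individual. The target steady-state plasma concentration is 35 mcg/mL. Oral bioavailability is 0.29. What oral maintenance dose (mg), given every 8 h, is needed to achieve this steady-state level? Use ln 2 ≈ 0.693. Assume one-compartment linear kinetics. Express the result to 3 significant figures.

Total Vd = 4.2 × 62 = 260.4 L
k = 0.693/22 = 0.03150 h⁻¹, so CL = k·Vd = 0.03150 × 260.4 = 8.203 L/h
D = CL × Css × τ / F = 8.203 × 35 × 8 / 0.29 = 7920 mg

7920 mg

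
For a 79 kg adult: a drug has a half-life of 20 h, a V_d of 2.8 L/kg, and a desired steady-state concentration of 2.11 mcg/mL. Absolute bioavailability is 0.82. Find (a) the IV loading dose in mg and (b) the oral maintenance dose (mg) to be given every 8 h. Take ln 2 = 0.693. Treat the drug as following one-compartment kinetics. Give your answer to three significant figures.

(a) 467 mg; (b) 158 mg

Total Vd = 2.8 × 79 = 221.2 L
LD = Vd × C = 221.2 × 2.11 = 466.7 mg
CL = 0.693 × Vd / t½ = 0.693 × 221.2 / 20 = 7.665 L/h
D = CL × Css × τ / F = 7.665 × 2.11 × 8 / 0.82 = 157.8 mg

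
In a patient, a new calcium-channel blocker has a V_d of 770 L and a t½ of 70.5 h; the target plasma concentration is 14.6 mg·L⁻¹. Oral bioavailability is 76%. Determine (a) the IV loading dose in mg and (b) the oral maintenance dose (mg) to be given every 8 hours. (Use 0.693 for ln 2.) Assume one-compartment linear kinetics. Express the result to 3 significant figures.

(a) 11200 mg; (b) 1160 mg

LD = Vd × C = 770.0 × 14.6 = 11240 mg
CL = 0.693 × Vd / t½ = 0.693 × 770.0 / 70.5 = 7.569 L/h
D = CL × Css × τ / F = 7.569 × 14.6 × 8 / 0.76 = 1163 mg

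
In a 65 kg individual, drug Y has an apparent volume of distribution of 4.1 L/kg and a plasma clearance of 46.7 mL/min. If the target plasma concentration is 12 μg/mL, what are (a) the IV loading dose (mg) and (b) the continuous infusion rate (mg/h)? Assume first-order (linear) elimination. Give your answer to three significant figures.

Vd(total) = 65 kg × 4.1 L/kg = 266.5 L
LD = Vd · C_target = 266.5 × 12 = 3198 mg
CL = 46.7 mL/min × 60/1000 = 2.802 L/h
Maintenance infusion rate = CL × Css = 2.802 × 12 = 33.62 mg/h

(a) 3200 mg; (b) 33.6 mg/h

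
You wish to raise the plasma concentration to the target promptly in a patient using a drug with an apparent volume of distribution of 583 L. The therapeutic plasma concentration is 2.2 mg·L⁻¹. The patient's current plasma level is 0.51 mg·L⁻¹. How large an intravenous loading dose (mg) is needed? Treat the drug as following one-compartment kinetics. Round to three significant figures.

985 mg

Concentration deficit ΔC = 2.2 − 0.51 = 1.690 mg/L
LD = Vd × ΔC = 583.0 × 1.690 = 985.3 mg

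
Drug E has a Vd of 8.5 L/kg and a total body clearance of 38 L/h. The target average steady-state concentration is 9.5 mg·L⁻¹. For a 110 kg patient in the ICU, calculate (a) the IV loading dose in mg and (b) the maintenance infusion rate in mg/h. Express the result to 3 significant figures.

Total Vd = 8.5 × 110 = 935.0 L
LD = Vd · C_target = 935.0 × 9.5 = 8883 mg
Maintenance infusion rate = CL × Css = 38.00 × 9.5 = 361.0 mg/h

(a) 8880 mg; (b) 361 mg/h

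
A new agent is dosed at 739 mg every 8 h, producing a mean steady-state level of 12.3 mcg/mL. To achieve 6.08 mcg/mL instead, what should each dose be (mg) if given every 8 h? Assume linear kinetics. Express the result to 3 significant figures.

365 mg

With linear kinetics, Css is proportional to dose rate (D/τ) at fixed clearance.
D₂ = D₁ × (Css,target / Css,current) = 739 × 6.08/12.3 = 365.3 mg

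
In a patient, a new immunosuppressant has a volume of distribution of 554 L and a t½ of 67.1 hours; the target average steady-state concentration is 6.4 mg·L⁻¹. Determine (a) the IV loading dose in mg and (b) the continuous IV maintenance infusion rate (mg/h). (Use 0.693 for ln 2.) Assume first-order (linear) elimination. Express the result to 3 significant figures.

(a) 3550 mg; (b) 36.6 mg/h

LD = Vd × C = 554.0 × 6.4 = 3546 mg
CL = 0.693 × Vd / t½ = 0.693 × 554.0 / 67.1 = 5.722 L/h
Infusion rate = CL × Css = 5.722 × 6.4 = 36.62 mg/h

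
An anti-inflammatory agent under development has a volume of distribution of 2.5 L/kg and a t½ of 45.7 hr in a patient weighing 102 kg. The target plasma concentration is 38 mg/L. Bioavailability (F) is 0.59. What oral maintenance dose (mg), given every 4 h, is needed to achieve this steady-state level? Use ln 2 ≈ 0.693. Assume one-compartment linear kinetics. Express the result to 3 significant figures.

996 mg

Vd = 2.5 L/kg × 102 kg = 255.0 L
CL = 0.693 × Vd / t½ = 0.693 × 255.0 / 45.7 = 3.867 L/h
D = CL × Css × τ / F = 3.867 × 38 × 4 / 0.59 = 996.2 mg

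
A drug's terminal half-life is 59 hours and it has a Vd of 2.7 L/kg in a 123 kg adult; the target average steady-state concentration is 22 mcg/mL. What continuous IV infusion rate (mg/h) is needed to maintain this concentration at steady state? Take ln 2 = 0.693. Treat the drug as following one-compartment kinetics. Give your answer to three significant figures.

85.8 mg/h

Vd(total) = 123 kg × 2.7 L/kg = 332.1 L
CL = 0.693 × Vd / t½ = 0.693 × 332.1 / 59 = 3.901 L/h
Infusion rate = CL × Css = 3.901 × 22 = 85.82 mg/h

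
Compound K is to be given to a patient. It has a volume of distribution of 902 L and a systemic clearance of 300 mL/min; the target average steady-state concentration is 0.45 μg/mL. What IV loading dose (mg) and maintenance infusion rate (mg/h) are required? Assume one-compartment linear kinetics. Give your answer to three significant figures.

Loading dose = Vd × C = 902.0 × 0.45 = 405.9 mg
Convert clearance: 300 mL/min × 60 min/h ÷ 1000 mL/L = 18.00 L/h
Infusion rate = 18.00 L/h × 0.45 mg/L = 8.100 mg/h

(a) 406 mg; (b) 8.10 mg/h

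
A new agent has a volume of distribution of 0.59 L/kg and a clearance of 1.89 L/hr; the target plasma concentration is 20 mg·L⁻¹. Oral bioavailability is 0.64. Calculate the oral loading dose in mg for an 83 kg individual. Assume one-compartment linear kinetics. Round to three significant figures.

Vd = 0.59 L/kg × 83 kg = 48.97 L
LD = Vd × C / F = 48.97 × 20.00 / 0.64 = 1530 mg

1530 mg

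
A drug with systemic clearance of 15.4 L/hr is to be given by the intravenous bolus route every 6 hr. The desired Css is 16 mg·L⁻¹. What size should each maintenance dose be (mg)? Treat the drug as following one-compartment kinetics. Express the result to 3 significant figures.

1480 mg

D = CL × Css × τ = 15.40 × 16 × 6 = 1478 mg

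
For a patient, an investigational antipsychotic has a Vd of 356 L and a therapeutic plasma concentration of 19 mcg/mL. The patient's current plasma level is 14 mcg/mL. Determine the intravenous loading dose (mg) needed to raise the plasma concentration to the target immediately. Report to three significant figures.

Concentration deficit ΔC = 19 − 14 = 5.000 mg/L
LD = Vd × ΔC = 356.0 × 5.000 = 1780 mg

1780 mg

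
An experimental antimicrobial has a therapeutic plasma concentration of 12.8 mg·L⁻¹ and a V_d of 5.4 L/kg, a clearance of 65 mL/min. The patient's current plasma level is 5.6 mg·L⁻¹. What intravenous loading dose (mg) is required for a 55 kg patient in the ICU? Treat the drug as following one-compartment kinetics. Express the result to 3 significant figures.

2140 mg

Vd(total) = 55 kg × 5.4 L/kg = 297.0 L
Concentration deficit ΔC = 12.8 − 5.6 = 7.200 mg/L
LD = Vd × ΔC = 297.0 × 7.200 = 2138 mg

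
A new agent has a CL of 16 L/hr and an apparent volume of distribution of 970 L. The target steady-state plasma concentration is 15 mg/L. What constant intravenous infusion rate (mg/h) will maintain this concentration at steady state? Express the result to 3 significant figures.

Maintenance depends on clearance, not Vd — rate in must match rate out.
R₀ = 16.00 × 15 = 240.0 mg/h

240 mg/h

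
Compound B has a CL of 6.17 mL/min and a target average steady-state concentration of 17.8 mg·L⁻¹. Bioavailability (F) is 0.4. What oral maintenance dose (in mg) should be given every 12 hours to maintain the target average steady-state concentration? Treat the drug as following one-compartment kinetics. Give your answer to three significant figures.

198 mg

CL = 6.17 mL/min = 6.17 × 0.06 = 0.3702 L/h
D = CL × Css × τ / F = 0.3702 × 17.8 × 12 / 0.4 = 197.7 mg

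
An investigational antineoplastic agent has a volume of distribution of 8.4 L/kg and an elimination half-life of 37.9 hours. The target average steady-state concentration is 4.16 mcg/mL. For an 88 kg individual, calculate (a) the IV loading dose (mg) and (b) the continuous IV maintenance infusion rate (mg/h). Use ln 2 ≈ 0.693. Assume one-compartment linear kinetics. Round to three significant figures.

Vd(total) = 88 kg × 8.4 L/kg = 739.2 L
LD = Vd × C = 739.2 × 4.16 = 3075 mg
CL = 0.693 × Vd / t½ = 0.693 × 739.2 / 37.9 = 13.52 L/h
Infusion rate = CL × Css = 13.52 × 4.16 = 56.24 mg/h

(a) 3080 mg; (b) 56.2 mg/h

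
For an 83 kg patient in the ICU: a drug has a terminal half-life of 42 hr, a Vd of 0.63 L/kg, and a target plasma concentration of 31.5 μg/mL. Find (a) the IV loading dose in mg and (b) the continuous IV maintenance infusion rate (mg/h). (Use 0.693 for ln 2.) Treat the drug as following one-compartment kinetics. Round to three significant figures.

(a) 1650 mg; (b) 27.2 mg/h

Vd(total) = 83 kg × 0.63 L/kg = 52.29 L
LD = Vd × C = 52.29 × 31.5 = 1647 mg
CL = 0.693 × Vd / t½ = 0.693 × 52.29 / 42 = 0.8628 L/h
Infusion rate = CL × Css = 0.8628 × 31.5 = 27.18 mg/h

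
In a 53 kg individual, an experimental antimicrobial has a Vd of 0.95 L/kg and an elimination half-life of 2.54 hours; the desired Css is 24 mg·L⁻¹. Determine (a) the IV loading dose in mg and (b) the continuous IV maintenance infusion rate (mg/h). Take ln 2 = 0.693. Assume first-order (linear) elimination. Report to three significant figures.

Total Vd = 0.95 × 53 = 50.35 L
LD = Vd × C = 50.35 × 24 = 1208 mg
CL = 0.693 × Vd / t½ = 0.693 × 50.35 / 2.54 = 13.74 L/h
Infusion rate = CL × Css = 13.74 × 24 = 329.8 mg/h

(a) 1210 mg; (b) 330 mg/h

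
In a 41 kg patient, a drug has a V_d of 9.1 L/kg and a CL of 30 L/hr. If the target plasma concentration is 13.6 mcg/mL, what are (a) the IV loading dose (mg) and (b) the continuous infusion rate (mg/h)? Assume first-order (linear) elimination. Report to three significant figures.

Total Vd = 9.1 × 41 = 373.1 L
Loading: fill Vd to C_target → 373.1 L × 13.6 mg/L = 5074 mg
Maintenance: replace elimination → rate = CL × Css = 30.00 × 13.6 = 408.0 mg/h

(a) 5070 mg; (b) 408 mg/h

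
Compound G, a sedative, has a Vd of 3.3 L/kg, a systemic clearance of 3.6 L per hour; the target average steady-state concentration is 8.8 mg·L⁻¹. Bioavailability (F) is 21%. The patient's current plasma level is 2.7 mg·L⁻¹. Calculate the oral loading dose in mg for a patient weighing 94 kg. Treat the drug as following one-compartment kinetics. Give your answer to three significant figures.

Vd(total) = 94 kg × 3.3 L/kg = 310.2 L
Concentration deficit ΔC = 8.8 − 2.7 = 6.100 mg/L
LD = Vd × ΔC / F = 310.2 × 6.100 / 0.21 = 9011 mg

9010 mg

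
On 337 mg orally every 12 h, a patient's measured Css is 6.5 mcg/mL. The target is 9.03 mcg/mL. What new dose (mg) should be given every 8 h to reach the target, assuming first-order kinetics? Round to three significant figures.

312 mg

With linear kinetics, Css is proportional to dose rate (D/τ) at fixed clearance.
D₂ = D₁ × (Css,target / Css,current) × (τ₂/τ₁) = 337 × (9.03/6.5) × (8/12) = 312.1 mg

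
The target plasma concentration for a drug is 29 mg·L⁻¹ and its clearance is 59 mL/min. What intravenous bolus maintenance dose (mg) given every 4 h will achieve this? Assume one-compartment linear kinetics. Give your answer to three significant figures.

CL = 59 mL/min = 59 × 0.06 = 3.540 L/h
D = CL × Css × τ = 3.540 × 29 × 4 = 410.6 mg

411 mg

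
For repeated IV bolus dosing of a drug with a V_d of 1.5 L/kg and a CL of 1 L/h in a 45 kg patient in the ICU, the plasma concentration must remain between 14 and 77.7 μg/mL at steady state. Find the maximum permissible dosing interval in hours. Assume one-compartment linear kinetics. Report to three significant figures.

Total Vd = 1.5 × 45 = 67.50 L
k = CL / Vd = 1.000 / 67.50 = 0.01481 h⁻¹
Between IV bolus doses, concentration decays as C = C₀·e^(−kτ), so C_peak/C_trough = e^(kτ).
τ_max = ln(C_peak/C_trough) / k = ln(77.7/14) / 0.01481 = 1.714 / 0.01481 = 115.7 h

116 h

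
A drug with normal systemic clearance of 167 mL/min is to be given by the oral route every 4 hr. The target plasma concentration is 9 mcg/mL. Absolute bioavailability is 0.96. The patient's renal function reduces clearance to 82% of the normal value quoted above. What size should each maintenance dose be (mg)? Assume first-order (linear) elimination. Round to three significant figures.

CL = 167 mL/min × 60/1000 = 10.02 L/h
Patient clearance = 0.82 × 10.02 = 8.216 L/h
D = CL × Css × τ / F = 8.216 × 9 × 4 / 0.96 = 308.1 mg

308 mg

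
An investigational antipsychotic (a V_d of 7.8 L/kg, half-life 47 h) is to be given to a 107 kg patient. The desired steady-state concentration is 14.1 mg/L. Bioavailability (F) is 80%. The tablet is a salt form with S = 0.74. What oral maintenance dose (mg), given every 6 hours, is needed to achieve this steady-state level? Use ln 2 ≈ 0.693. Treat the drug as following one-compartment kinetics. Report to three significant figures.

Vd(total) = 107 kg × 7.8 L/kg = 834.6 L
k = 0.693/47 = 0.01474 h⁻¹, so CL = k·Vd = 0.01474 × 834.6 = 12.30 L/h
D = CL × Css × τ / F / S = 12.30 × 14.1 × 6 / 0.8 / 0.74 = 1758 mg

1760 mg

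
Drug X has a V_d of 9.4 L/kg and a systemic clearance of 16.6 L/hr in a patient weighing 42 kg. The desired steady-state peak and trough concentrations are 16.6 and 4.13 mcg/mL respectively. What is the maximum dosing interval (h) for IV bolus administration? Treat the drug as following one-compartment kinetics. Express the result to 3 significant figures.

Vd(total) = 42 kg × 9.4 L/kg = 394.8 L
k = CL / Vd = 16.60 / 394.8 = 0.04205 h⁻¹
Between IV bolus doses, concentration decays as C = C₀·e^(−kτ), so C_peak/C_trough = e^(kτ).
τ_max = ln(C_peak/C_trough) / k = ln(16.6/4.13) / 0.04205 = 1.391 / 0.04205 = 33.08 h

33.1 h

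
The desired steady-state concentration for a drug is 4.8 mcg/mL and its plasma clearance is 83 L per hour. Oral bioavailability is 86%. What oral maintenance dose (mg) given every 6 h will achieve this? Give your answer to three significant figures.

2780 mg

D = CL × Css × τ / F = 83.00 × 4.8 × 6 / 0.86 = 2780 mg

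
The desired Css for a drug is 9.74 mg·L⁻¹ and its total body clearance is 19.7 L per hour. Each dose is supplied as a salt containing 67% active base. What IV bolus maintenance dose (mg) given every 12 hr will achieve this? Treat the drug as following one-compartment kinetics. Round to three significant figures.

3440 mg

D = CL × Css × τ / S = 19.70 × 9.74 × 12 / 0.67 = 3437 mg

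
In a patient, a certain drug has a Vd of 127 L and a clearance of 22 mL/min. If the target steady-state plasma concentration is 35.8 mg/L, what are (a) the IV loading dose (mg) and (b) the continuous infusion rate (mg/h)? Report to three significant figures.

Loading dose = Vd × C = 127.0 × 35.8 = 4547 mg
CL = 22 mL/min = 22 × 0.06 = 1.320 L/h
Maintenance infusion rate = CL × Css = 1.320 × 35.8 = 47.26 mg/h

(a) 4550 mg; (b) 47.3 mg/h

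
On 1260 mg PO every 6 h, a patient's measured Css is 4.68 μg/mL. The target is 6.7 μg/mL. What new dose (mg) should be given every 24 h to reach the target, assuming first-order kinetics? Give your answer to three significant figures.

7220 mg

For first-order elimination, Css ∝ F·D/(CL·τ); F and CL are unchanged, so Css ∝ D/τ.
D₂ = D₁ × (Css,target / Css,current) × (τ₂/τ₁) = 1260 × (6.7/4.68) × (24/6) = 7215 mg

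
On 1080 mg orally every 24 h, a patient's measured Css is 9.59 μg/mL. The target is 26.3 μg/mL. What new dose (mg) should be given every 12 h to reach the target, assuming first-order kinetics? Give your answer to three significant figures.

With linear kinetics, Css is proportional to dose rate (D/τ) at fixed clearance.
D₂ = D₁ × (Css,target / Css,current) × (τ₂/τ₁) = 1080 × (26.3/9.59) × (12/24) = 1481 mg

1480 mg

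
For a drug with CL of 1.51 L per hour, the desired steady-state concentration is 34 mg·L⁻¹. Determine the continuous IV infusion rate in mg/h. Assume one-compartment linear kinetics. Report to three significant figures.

At steady state, infusion rate equals elimination rate: rate in = CL × Css.
Rate = CL × Css = 1.510 × 34 = 51.34 mg/h

51.3 mg/h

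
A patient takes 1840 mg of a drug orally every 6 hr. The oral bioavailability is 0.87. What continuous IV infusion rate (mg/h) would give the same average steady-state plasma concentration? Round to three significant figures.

267 mg/h

Equivalent systemic input: infusion rate = F·D/τ.
Rate = 0.87 × 1840 / 6 = 266.8 mg/h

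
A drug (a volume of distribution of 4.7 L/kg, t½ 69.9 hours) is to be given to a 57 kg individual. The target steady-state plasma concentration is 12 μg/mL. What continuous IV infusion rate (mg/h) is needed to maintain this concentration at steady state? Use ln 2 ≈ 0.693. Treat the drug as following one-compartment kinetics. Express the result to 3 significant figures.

31.9 mg/h

Vd = 4.7 L/kg × 57 kg = 267.9 L
CL = 0.693 × Vd / t½ = 0.693 × 267.9 / 69.9 = 2.656 L/h
Infusion rate = CL × Css = 2.656 × 12 = 31.87 mg/h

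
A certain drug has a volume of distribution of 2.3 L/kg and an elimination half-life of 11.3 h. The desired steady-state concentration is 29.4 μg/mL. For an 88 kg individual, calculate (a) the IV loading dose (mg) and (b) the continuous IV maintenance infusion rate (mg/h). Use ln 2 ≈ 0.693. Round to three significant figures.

(a) 5950 mg; (b) 365 mg/h

Total Vd = 2.3 × 88 = 202.4 L
LD = Vd × C = 202.4 × 29.4 = 5951 mg
CL = 0.693 × Vd / t½ = 0.693 × 202.4 / 11.3 = 12.41 L/h
Infusion rate = CL × Css = 12.41 × 29.4 = 364.9 mg/h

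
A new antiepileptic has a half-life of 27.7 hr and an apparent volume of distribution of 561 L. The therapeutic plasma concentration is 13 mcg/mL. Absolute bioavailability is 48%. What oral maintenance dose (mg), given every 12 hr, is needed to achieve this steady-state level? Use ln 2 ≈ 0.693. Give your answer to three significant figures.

CL = 0.693 × Vd / t½ = 0.693 × 561.0 / 27.7 = 14.04 L/h
D = CL × Css × τ / F = 14.04 × 13 × 12 / 0.48 = 4563 mg

4560 mg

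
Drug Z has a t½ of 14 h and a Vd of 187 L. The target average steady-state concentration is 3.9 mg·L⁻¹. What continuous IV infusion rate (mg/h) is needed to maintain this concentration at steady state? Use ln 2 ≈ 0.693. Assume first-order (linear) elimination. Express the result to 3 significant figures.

36.1 mg/h

CL = ln 2 · Vd / t½ = 0.693 × 187.0 / 14 = 9.257 L/h
Infusion rate = CL × Css = 9.257 × 3.9 = 36.10 mg/h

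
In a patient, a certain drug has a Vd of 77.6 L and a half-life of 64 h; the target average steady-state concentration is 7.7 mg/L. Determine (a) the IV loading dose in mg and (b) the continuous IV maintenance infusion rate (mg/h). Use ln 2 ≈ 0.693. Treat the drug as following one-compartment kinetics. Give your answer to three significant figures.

LD = Vd × C = 77.60 × 7.7 = 597.5 mg
CL = 0.693 × Vd / t½ = 0.693 × 77.60 / 64 = 0.8403 L/h
Infusion rate = CL × Css = 0.8403 × 7.7 = 6.470 mg/h

(a) 598 mg; (b) 6.47 mg/h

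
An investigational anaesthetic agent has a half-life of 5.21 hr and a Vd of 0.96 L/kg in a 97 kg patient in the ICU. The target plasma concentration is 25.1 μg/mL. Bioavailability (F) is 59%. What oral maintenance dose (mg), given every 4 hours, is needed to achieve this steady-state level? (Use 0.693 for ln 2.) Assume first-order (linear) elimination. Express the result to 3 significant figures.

Vd(total) = 97 kg × 0.96 L/kg = 93.12 L
CL = 0.693 × Vd / t½ = 0.693 × 93.12 / 5.21 = 12.39 L/h
D = CL × Css × τ / F = 12.39 × 25.1 × 4 / 0.59 = 2108 mg

2110 mg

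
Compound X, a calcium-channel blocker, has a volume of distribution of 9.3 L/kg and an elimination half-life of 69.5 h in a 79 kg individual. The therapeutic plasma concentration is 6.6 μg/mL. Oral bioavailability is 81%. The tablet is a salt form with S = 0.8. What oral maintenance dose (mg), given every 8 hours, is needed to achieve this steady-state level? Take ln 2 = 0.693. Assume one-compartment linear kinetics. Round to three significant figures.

Total Vd = 9.3 × 79 = 734.7 L
k = 0.693/69.5 = 0.009971 h⁻¹, so CL = k·Vd = 0.009971 × 734.7 = 7.326 L/h
D = CL × Css × τ / F / S = 7.326 × 6.6 × 8 / 0.81 / 0.8 = 596.9 mg

597 mg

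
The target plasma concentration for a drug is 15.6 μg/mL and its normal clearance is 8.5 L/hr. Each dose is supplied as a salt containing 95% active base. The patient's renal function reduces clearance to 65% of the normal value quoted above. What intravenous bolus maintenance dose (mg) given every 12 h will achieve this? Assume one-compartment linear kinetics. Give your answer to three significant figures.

1090 mg

Patient clearance = 0.65 × 8.500 = 5.525 L/h
D = CL × Css × τ / S = 5.525 × 15.6 × 12 / 0.95 = 1089 mg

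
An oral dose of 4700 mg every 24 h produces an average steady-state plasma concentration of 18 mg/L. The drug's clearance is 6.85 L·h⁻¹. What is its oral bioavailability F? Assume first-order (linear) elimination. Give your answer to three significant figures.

F·D/τ = CL·Css at steady state → F = CL·Css·τ / D.
F = 6.85 × 18 × 24 / 4700 = 0.630

0.630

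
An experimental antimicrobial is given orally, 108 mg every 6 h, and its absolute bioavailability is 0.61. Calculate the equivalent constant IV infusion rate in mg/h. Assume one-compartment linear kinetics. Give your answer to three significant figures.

Equivalent systemic input: infusion rate = F·D/τ.
Rate = 0.61 × 108 / 6 = 10.98 mg/h

11.0 mg/h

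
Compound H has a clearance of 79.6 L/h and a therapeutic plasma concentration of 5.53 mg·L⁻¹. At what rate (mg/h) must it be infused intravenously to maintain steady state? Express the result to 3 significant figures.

Rate = CL × Css = 79.60 × 5.53 = 440.2 mg/h

440 mg/h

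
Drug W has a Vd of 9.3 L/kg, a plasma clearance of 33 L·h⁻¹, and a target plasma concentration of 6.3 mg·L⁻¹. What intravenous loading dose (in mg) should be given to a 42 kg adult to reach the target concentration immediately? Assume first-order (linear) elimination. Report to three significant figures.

Total Vd = 9.3 × 42 = 390.6 L
Loading dose depends on Vd (not clearance): it fills the distribution volume.
LD = Vd × C = 390.6 × 6.300 = 2461 mg

2460 mg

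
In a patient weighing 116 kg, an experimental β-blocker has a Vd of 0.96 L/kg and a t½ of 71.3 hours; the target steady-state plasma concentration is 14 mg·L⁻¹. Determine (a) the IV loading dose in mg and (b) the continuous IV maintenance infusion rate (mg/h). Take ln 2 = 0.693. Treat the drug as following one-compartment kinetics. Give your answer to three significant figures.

Vd = 0.96 L/kg × 116 kg = 111.4 L
LD = Vd × C = 111.4 × 14 = 1560 mg
CL = 0.693 × Vd / t½ = 0.693 × 111.4 / 71.3 = 1.083 L/h
Infusion rate = CL × Css = 1.083 × 14 = 15.16 mg/h

(a) 1560 mg; (b) 15.2 mg/h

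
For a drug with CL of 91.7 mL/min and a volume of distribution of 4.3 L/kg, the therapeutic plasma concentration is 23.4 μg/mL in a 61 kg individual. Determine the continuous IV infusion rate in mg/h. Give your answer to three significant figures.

Convert clearance: 91.7 mL/min × 60 min/h ÷ 1000 mL/L = 5.502 L/h
Rate = CL × Css = 5.502 × 23.4 = 128.7 mg/h

129 mg/h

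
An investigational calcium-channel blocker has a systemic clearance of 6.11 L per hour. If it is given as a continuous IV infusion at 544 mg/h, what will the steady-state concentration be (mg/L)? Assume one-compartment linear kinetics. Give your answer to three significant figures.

89.0 mg/L

Css = rate / CL = 544 / 6.110 = 89.03 mg/L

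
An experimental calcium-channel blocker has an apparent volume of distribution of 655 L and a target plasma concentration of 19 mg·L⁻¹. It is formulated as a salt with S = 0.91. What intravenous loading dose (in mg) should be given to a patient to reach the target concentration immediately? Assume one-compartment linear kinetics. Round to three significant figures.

13700 mg

LD = Vd × C / S = 655.0 × 19.00 / 0.91 = 13680 mg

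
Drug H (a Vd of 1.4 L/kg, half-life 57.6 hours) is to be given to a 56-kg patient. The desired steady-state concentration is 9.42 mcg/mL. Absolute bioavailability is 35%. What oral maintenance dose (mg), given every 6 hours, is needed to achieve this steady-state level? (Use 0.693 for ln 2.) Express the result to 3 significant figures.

Vd = 1.4 L/kg × 56 kg = 78.40 L
k = 0.693/57.6 = 0.01203 h⁻¹, so CL = k·Vd = 0.01203 × 78.40 = 0.9432 L/h
D = CL × Css × τ / F = 0.9432 × 9.42 × 6 / 0.35 = 152.3 mg

152 mg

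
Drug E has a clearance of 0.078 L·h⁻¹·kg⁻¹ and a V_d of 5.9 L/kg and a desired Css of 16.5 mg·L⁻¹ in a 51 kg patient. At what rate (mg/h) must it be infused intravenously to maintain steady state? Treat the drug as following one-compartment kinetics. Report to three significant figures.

CL = 0.078 L·h⁻¹·kg⁻¹ × 51 kg = 3.978 L/h
Maintenance depends on clearance, not Vd — rate in must match rate out.
Rate = CL × Css = 3.978 × 16.5 = 65.64 mg/h

65.6 mg/h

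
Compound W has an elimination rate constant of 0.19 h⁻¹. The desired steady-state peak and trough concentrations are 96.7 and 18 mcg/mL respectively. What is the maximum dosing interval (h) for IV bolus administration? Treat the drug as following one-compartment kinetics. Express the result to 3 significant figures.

8.85 h

Between IV bolus doses, concentration decays as C = C₀·e^(−kτ), so C_peak/C_trough = e^(kτ).
τ_max = ln(C_peak/C_trough) / k = ln(96.7/18) / 0.1900 = 1.681 / 0.1900 = 8.847 h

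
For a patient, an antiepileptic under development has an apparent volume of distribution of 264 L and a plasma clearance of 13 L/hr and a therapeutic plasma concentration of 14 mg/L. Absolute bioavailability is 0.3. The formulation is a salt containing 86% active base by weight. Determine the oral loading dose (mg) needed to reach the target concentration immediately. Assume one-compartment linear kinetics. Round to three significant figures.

LD = Vd × C / F / S = 264.0 × 14.00 / 0.3 / 0.86 = 14330 mg

14300 mg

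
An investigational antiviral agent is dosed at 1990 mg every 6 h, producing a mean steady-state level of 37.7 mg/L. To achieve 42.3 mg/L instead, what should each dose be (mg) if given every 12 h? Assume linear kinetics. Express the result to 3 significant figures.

For first-order elimination, Css ∝ F·D/(CL·τ); F and CL are unchanged, so Css ∝ D/τ.
D₂ = D₁ × (Css,target / Css,current) × (τ₂/τ₁) = 1990 × (42.3/37.7) × (12/6) = 4466 mg

4470 mg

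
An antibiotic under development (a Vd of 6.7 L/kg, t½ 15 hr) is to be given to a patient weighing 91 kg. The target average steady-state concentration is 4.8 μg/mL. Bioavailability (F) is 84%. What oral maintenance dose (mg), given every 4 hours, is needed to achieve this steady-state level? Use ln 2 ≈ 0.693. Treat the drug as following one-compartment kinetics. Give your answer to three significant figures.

644 mg

Vd(total) = 91 kg × 6.7 L/kg = 609.7 L
CL = 0.693 × Vd / t½ = 0.693 × 609.7 / 15 = 28.17 L/h
D = CL × Css × τ / F = 28.17 × 4.8 × 4 / 0.84 = 643.9 mg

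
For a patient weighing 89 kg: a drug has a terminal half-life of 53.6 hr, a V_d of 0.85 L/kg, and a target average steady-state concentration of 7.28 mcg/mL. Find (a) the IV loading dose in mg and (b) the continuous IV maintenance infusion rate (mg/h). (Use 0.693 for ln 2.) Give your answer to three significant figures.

Total Vd = 0.85 × 89 = 75.65 L
LD = Vd × C = 75.65 × 7.28 = 550.7 mg
CL = 0.693 × Vd / t½ = 0.693 × 75.65 / 53.6 = 0.9781 L/h
Infusion rate = CL × Css = 0.9781 × 7.28 = 7.121 mg/h

(a) 551 mg; (b) 7.12 mg/h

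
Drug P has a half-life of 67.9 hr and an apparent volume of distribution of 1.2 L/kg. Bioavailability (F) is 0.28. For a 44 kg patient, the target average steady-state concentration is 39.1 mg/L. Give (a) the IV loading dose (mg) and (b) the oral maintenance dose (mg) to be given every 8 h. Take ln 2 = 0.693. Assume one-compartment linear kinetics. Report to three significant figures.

Total Vd = 1.2 × 44 = 52.80 L
LD = Vd × C = 52.80 × 39.1 = 2064 mg
CL = 0.693 × Vd / t½ = 0.693 × 52.80 / 67.9 = 0.5389 L/h
D = CL × Css × τ / F = 0.5389 × 39.1 × 8 / 0.28 = 602.0 mg

(a) 2060 mg; (b) 602 mg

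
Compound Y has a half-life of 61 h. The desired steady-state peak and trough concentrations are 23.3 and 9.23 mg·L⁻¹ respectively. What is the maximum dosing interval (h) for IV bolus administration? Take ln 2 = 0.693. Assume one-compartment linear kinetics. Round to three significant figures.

81.5 h

k = 0.693 / t½ = 0.693 / 61 = 0.01136 h⁻¹
Between IV bolus doses, concentration decays as C = C₀·e^(−kτ), so C_peak/C_trough = e^(kτ).
τ_max = ln(C_peak/C_trough) / k = ln(23.3/9.23) / 0.01136 = 0.9260 / 0.01136 = 81.51 h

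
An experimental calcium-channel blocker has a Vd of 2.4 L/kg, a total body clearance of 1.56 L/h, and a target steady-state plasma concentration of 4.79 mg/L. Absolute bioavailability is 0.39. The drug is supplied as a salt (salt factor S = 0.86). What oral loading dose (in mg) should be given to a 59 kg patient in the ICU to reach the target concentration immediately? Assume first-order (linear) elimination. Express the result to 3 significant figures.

2020 mg

Vd(total) = 59 kg × 2.4 L/kg = 141.6 L
LD = Vd × C / F / S = 141.6 × 4.790 / 0.39 / 0.86 = 2022 mg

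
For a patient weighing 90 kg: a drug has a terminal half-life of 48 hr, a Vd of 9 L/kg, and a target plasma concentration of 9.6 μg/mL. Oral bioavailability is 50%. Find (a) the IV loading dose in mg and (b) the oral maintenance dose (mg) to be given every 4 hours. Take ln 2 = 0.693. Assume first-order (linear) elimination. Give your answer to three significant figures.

(a) 7780 mg; (b) 898 mg

Vd = 9 L/kg × 90 kg = 810.0 L
LD = Vd × C = 810.0 × 9.6 = 7776 mg
CL = 0.693 × Vd / t½ = 0.693 × 810.0 / 48 = 11.69 L/h
D = CL × Css × τ / F = 11.69 × 9.6 × 4 / 0.5 = 897.8 mg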